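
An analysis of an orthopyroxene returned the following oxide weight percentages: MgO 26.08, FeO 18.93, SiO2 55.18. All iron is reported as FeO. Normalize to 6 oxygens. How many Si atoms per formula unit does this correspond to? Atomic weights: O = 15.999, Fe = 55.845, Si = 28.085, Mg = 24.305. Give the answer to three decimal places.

MgO (M=40.304): mol = 0.64708; Mg = 0.64708, O = 0.64708.
FeO (M=71.844): mol = 0.26349; Fe = 0.26349, O = 0.26349.
SiO2 (M=60.083): mol = 0.91840; Si = 0.91840, O = 1.83680.
ΣO = 2.74737; factor = 6/ΣO = 2.18391.
Si apfu = 0.91840 × 2.18391 = 2.006.

2.006 Si apfu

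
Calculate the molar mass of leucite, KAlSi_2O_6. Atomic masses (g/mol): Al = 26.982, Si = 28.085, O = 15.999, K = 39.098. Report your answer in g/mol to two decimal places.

218.24 g/mol

K: 1 × 39.098 = 39.0980
Al: 1 × 26.982 = 26.9820
Si: 2 × 28.085 = 56.1700
O: 6 × 15.999 = 95.9940
Summing the contributions gives the formula mass.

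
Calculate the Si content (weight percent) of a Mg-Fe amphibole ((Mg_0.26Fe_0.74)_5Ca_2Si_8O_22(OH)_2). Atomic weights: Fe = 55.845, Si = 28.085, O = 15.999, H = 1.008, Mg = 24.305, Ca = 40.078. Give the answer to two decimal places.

M((Mg_0.26Fe_0.74)_5Ca_2Si_8O_22(OH)_2) = 929.051 g/mol.
Si contributes 8 × 28.085 = 224.680 g per mole.
224.680/929.051 = 0.2418 → 24.18%.

24.18 weight percent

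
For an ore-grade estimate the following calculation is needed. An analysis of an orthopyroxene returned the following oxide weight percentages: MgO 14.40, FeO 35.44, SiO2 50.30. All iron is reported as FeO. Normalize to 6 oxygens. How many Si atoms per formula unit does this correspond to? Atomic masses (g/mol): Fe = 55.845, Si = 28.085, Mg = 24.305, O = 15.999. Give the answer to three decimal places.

1.989 Si apfu

14.40 wt% MgO ÷ 40.304 g/mol = 0.35728 mol, giving 0.35728 Mg and 0.35728 O.
35.44 wt% FeO ÷ 71.844 g/mol = 0.49329 mol, giving 0.49329 Fe and 0.49329 O.
50.30 wt% SiO2 ÷ 60.083 g/mol = 0.83718 mol, giving 0.83718 Si and 1.67436 O.
Oxygen sums to 2.52493; scaling by 6/2.52493 = 2.37630 puts the formula on 6 O.
Si: 0.83718 × 2.37630 = 1.989 atoms per formula unit.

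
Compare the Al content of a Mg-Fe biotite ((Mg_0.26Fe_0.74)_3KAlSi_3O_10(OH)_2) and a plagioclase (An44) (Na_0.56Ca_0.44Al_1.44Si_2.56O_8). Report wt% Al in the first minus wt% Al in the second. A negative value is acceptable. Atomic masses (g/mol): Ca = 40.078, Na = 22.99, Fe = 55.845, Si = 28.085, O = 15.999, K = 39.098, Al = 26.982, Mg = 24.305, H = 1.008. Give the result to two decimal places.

-8.89 percentage points

M((Mg_0.26Fe_0.74)_3KAlSi_3O_10(OH)_2) = 487.273 g/mol, so wt% Al = 26.982/487.273 × 100 = 5.54%.
M(Na_0.56Ca_0.44Al_1.44Si_2.56O_8) = 269.252 g/mol, so wt% Al = 38.854/269.252 × 100 = 14.43%.
5.54 − 14.43 = -8.89 pp.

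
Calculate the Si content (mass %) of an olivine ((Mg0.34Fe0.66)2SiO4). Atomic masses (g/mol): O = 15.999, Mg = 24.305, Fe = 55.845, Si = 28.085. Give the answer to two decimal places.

15.40 mass %

Molar mass of (Mg0.34Fe0.66)2SiO4: 0.68·24.305 + 1.32·55.845 + 1·28.085 + 4·15.999 = 182.324 g/mol.
Mass of Si per formula unit: 1 × 28.085 = 28.085 g.
Weight fraction Si = 28.085 / 182.324 = 0.1540.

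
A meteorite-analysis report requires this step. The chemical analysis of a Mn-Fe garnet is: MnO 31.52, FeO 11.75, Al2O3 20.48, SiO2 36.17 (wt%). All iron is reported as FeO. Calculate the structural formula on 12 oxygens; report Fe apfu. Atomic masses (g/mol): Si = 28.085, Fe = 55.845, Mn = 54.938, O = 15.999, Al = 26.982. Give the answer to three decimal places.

0.813 Fe apfu

MnO: 31.52/70.937 = 0.44434 mol → 0.44434 mol Mn, 0.44434 mol O.
FeO: 11.75/71.844 = 0.16355 mol → 0.16355 mol Fe, 0.16355 mol O.
Al2O3: 20.48/101.961 = 0.20086 mol → 0.40172 mol Al, 0.60258 mol O.
SiO2: 36.17/60.083 = 0.60200 mol → 0.60200 mol Si, 1.20400 mol O.
Total oxygen = 2.41447 mol. Normalization factor = 12/2.41447 = 4.97003.
Fe per 12 O = 0.16355 × 4.97003 = 0.813.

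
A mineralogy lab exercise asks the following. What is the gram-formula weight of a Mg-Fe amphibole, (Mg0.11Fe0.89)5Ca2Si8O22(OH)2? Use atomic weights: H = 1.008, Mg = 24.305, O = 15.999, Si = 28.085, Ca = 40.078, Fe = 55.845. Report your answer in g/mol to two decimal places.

The formula mass is the sum 0.55×24.305 + 4.45×55.845 + 2×40.078 + 8×28.085 + 24×15.999 + 2×1.008.

952.71 g/mol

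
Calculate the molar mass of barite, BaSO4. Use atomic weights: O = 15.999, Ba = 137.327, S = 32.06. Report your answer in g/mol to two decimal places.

233.38 g/mol

M = 1(137.327) + 1(32.06) + 4(15.999)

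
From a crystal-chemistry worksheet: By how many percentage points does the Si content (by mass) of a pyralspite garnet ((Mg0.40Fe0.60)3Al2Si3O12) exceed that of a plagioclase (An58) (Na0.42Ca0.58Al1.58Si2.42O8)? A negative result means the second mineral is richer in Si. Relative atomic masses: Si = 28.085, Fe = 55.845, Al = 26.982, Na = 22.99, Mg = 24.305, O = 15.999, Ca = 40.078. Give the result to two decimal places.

M((Mg0.40Fe0.60)3Al2Si3O12) = 459.894 g/mol, so wt% Si = 84.255/459.894 × 100 = 18.32%.
M(Na0.42Ca0.58Al1.58Si2.42O8) = 271.490 g/mol, so wt% Si = 67.966/271.490 × 100 = 25.03%.
18.32 − 25.03 = -6.71 pp.

-6.71 percentage points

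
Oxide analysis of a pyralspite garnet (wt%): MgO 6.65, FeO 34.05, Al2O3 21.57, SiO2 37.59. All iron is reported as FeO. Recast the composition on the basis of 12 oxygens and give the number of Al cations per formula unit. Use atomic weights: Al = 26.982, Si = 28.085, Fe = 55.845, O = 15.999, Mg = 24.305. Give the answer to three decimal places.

2.011 Al apfu

MgO: 6.65/40.304 = 0.16500 mol → 0.16500 mol Mg, 0.16500 mol O.
FeO: 34.05/71.844 = 0.47394 mol → 0.47394 mol Fe, 0.47394 mol O.
Al2O3: 21.57/101.961 = 0.21155 mol → 0.42310 mol Al, 0.63465 mol O.
SiO2: 37.59/60.083 = 0.62563 mol → 0.62563 mol Si, 1.25126 mol O.
Total oxygen = 2.52485 mol. Normalization factor = 12/2.52485 = 4.75276.
Al per 12 O = 0.42310 × 4.75276 = 2.011.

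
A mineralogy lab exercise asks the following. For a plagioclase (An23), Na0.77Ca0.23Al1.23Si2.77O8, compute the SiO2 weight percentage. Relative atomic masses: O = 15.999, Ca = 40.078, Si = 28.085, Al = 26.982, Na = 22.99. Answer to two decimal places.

62.59 wt%

Formula mass = 265.896 g/mol.
2.77 Si → 2.7700 mol SiO2 per formula unit; M(SiO2) = 60.083, so SiO2 mass = 166.430 g.
166.430/265.896 × 100 = 62.59 wt%.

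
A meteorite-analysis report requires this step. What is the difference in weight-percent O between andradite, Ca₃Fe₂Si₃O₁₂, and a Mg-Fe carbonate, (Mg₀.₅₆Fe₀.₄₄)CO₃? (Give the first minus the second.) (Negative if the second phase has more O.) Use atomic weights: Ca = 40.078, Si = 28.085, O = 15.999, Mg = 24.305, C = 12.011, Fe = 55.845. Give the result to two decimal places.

O in Ca₃Fe₂Si₃O₁₂: molar mass 508.167 g/mol; 12×15.999 = 191.988 g → 37.78 wt%.
O in (Mg₀.₅₆Fe₀.₄₄)CO₃: molar mass 98.191 g/mol; 3×15.999 = 47.997 g → 48.88 wt%.
Difference = 37.78 − 48.88 = -11.10 percentage points.

-11.10 percentage points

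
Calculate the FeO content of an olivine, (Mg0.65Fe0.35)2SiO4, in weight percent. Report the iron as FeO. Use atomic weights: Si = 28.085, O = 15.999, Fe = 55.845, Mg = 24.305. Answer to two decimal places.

Molar mass of (Mg0.65Fe0.35)2SiO4 = 1.30*24.305 + 0.70*55.845 + 1*28.085 + 4*15.999 = 162.769 g/mol.
Each formula unit contains 0.70 Fe, equivalent to 0.70/1 = 0.7000 mol FeO.
M(FeO) = 1×55.845 + 1×15.999 = 71.844 g/mol.
Mass of FeO per formula unit = 0.7000 × 71.844 = 50.291 g.
FeO wt% = 50.291 / 162.769 × 100 = 30.90%.

30.90 wt%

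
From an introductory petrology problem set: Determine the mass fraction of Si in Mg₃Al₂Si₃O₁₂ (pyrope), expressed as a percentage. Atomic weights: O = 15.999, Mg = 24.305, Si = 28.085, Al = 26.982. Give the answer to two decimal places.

Molar mass of Mg₃Al₂Si₃O₁₂: 3×24.305 + 2×26.982 + 3×28.085 + 12×15.999 = 403.122 g/mol.
Mass of Si per formula unit: 3 × 28.085 = 84.255 g.
Weight fraction Si = 84.255 / 403.122 = 0.2090.

20.90 mass %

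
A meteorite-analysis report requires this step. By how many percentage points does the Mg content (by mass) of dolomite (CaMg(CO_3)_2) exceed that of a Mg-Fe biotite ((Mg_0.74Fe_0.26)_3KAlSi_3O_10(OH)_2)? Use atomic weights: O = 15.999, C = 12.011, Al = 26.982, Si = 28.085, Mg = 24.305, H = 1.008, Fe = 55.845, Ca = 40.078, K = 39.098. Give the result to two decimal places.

0.97 percentage points

M(CaMg(CO_3)_2) = 184.399 g/mol, so wt% Mg = 24.305/184.399 × 100 = 13.18%.
M((Mg_0.74Fe_0.26)_3KAlSi_3O_10(OH)_2) = 441.855 g/mol, so wt% Mg = 53.957/441.855 × 100 = 12.21%.
13.18 − 12.21 = 0.97 pp.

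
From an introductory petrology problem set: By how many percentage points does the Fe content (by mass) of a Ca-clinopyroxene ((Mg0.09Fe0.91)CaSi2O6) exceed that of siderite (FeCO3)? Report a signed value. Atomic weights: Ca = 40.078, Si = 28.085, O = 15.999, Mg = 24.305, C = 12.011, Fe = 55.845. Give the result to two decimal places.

-27.48 percentage points

First mineral: 50.819 g Fe in 245.248 g formula = 20.72 wt% Fe.
Second mineral: 55.845 g Fe in 115.853 g formula = 48.20 wt% Fe.
20.72% − 48.20% gives a difference of -27.48 percentage points.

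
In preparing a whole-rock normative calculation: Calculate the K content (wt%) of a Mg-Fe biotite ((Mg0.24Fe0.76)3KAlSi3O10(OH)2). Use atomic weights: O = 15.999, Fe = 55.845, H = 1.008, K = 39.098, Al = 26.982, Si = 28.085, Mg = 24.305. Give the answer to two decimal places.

M((Mg0.24Fe0.76)3KAlSi3O10(OH)2) = 489.165 g/mol.
K contributes 1 × 39.098 = 39.098 g per mole.
39.098/489.165 = 0.0799 → 7.99%.

7.99 wt%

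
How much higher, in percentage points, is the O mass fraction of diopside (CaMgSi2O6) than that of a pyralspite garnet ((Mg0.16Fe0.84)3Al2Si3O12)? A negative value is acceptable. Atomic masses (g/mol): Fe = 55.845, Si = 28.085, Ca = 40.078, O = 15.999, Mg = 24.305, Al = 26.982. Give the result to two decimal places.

4.55 percentage points

First mineral: 95.994 g O in 216.547 g formula = 44.33 wt% O.
Second mineral: 191.988 g O in 482.603 g formula = 39.78 wt% O.
44.33% − 39.78% gives a difference of 4.55 percentage points.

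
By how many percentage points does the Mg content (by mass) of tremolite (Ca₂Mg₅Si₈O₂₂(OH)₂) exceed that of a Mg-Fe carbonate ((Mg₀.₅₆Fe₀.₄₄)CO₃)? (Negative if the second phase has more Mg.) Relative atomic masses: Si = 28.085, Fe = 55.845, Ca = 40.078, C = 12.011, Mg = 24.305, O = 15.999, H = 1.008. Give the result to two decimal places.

First mineral: 121.525 g Mg in 812.353 g formula = 14.96 wt% Mg.
Second mineral: 13.611 g Mg in 98.191 g formula = 13.86 wt% Mg.
14.96% − 13.86% gives a difference of 1.10 percentage points.

1.10 percentage points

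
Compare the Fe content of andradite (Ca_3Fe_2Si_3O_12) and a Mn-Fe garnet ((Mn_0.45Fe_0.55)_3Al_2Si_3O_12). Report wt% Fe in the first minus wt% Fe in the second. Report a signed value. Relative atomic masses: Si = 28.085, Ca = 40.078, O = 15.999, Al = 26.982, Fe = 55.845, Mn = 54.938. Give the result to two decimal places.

M(Ca_3Fe_2Si_3O_12) = 508.167 g/mol, so wt% Fe = 111.690/508.167 × 100 = 21.98%.
M((Mn_0.45Fe_0.55)_3Al_2Si_3O_12) = 496.518 g/mol, so wt% Fe = 92.144/496.518 × 100 = 18.56%.
21.98 − 18.56 = 3.42 pp.

3.42 percentage points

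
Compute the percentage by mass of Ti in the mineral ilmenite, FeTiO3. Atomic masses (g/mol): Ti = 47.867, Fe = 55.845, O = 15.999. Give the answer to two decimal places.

31.55 mass %

Molar mass of FeTiO3: 1×55.845 + 1×47.867 + 3×15.999 = 151.709 g/mol.
Mass of Ti per formula unit: 1 × 47.867 = 47.867 g.
Weight fraction Ti = 47.867 / 151.709 = 0.3155.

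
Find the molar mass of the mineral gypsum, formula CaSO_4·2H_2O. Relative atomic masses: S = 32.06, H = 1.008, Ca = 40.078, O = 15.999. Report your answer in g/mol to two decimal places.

172.16 g/mol

M = 1(40.078) + 1(32.06) + 6(15.999) + 4(1.008)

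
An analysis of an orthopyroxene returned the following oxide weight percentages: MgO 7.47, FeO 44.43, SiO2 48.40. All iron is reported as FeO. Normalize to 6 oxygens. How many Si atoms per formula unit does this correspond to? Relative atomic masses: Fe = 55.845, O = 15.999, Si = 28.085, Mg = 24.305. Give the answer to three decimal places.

MgO (M=40.304): mol = 0.18534; Mg = 0.18534, O = 0.18534.
FeO (M=71.844): mol = 0.61842; Fe = 0.61842, O = 0.61842.
SiO2 (M=60.083): mol = 0.80555; Si = 0.80555, O = 1.61110.
ΣO = 2.41486; factor = 6/ΣO = 2.48462.
Si apfu = 0.80555 × 2.48462 = 2.001.

2.001 Si apfu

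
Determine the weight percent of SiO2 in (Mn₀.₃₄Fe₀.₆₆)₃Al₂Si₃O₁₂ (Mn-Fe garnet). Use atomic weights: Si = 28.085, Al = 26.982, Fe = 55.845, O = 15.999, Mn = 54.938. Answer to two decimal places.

36.28 wt%

Formula mass = 496.817 g/mol.
3 Si → 3.0000 mol SiO2 per formula unit; M(SiO2) = 60.083, so SiO2 mass = 180.249 g.
180.249/496.817 × 100 = 36.28 wt%.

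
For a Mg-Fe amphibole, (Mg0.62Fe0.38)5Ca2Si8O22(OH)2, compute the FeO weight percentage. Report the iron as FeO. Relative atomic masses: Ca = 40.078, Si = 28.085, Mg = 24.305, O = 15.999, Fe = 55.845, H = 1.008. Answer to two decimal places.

Molar mass of (Mg0.62Fe0.38)5Ca2Si8O22(OH)2 = 3.10·24.305 + 1.90·55.845 + 2·40.078 + 8·28.085 + 24·15.999 + 2·1.008 = 872.279 g/mol.
Each formula unit contains 1.90 Fe, equivalent to 1.90/1 = 1.9000 mol FeO.
M(FeO) = 1×55.845 + 1×15.999 = 71.844 g/mol.
Mass of FeO per formula unit = 1.9000 × 71.844 = 136.504 g.
FeO wt% = 136.504 / 872.279 × 100 = 15.65%.

15.65 wt%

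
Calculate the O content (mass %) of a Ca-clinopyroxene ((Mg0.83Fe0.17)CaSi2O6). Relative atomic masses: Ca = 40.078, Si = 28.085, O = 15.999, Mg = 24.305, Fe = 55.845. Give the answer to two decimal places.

Formula mass = 0.83×24.305 + 0.17×55.845 + 1×40.078 + 2×28.085 + 6×15.999 = 221.909 g/mol, of which 95.994 g is O.
So O makes up 95.994/221.909 = 0.4326 of the mass, i.e. 43.26%.

43.26 mass %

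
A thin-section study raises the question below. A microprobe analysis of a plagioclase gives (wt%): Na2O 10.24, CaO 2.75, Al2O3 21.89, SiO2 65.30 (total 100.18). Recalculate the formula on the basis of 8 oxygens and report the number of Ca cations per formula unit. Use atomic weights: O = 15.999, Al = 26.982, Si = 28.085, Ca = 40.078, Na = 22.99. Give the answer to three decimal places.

0.129 Ca apfu

Na2O: 10.24/61.979 = 0.16522 mol → 0.33044 mol Na, 0.16522 mol O.
CaO: 2.75/56.077 = 0.04904 mol → 0.04904 mol Ca, 0.04904 mol O.
Al2O3: 21.89/101.961 = 0.21469 mol → 0.42938 mol Al, 0.64407 mol O.
SiO2: 65.30/60.083 = 1.08683 mol → 1.08683 mol Si, 2.17366 mol O.
Total oxygen = 3.03199 mol. Normalization factor = 8/3.03199 = 2.63853.
Ca per 8 O = 0.04904 × 2.63853 = 0.129.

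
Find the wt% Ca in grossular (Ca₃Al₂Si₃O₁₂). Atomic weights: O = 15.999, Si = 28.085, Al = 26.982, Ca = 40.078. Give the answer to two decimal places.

26.69 weight percent

Molar mass of Ca₃Al₂Si₃O₁₂: 3·40.078 + 2·26.982 + 3·28.085 + 12·15.999 = 450.441 g/mol.
Mass of Ca per formula unit: 3 × 40.078 = 120.234 g.
Weight fraction Ca = 120.234 / 450.441 = 0.2669.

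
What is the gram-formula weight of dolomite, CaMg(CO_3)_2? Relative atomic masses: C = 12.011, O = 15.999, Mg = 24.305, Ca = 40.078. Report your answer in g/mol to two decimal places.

Ca: 1 × 40.078 = 40.0780
Mg: 1 × 24.305 = 24.3050
C: 2 × 12.011 = 24.0220
O: 6 × 15.999 = 95.9940
Summing the contributions gives the formula mass.

184.40 g/mol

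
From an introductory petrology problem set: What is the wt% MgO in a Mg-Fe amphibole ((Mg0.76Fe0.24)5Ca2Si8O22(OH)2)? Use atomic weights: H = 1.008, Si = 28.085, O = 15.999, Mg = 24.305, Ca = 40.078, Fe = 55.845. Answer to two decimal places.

Molar mass of (Mg0.76Fe0.24)5Ca2Si8O22(OH)2 = 3.80·24.305 + 1.20·55.845 + 2·40.078 + 8·28.085 + 24·15.999 + 2·1.008 = 850.201 g/mol.
Each formula unit contains 3.80 Mg, equivalent to 3.80/1 = 3.8000 mol MgO.
M(MgO) = 1×24.305 + 1×15.999 = 40.304 g/mol.
Mass of MgO per formula unit = 3.8000 × 40.304 = 153.155 g.
MgO wt% = 153.155 / 850.201 × 100 = 18.01%.

18.01 wt%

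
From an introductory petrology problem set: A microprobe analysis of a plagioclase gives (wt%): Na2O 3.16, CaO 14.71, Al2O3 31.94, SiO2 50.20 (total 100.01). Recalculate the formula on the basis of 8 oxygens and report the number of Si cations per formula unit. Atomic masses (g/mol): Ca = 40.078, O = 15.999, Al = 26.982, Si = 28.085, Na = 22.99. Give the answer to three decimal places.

2.286 Si apfu

Na2O (M=61.979): mol = 0.05099; Na = 0.10198, O = 0.05099.
CaO (M=56.077): mol = 0.26232; Ca = 0.26232, O = 0.26232.
Al2O3 (M=101.961): mol = 0.31326; Al = 0.62652, O = 0.93978.
SiO2 (M=60.083): mol = 0.83551; Si = 0.83551, O = 1.67102.
ΣO = 2.92411; factor = 8/ΣO = 2.73588.
Si apfu = 0.83551 × 2.73588 = 2.286.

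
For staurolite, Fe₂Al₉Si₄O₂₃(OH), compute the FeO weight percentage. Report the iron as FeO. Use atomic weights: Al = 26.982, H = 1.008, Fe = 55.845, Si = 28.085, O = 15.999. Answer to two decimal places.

16.87 wt%

Formula mass = 851.852 g/mol.
2 Fe → 2.0000 mol FeO per formula unit; M(FeO) = 71.844, so FeO mass = 143.688 g.
143.688/851.852 × 100 = 16.87 wt%.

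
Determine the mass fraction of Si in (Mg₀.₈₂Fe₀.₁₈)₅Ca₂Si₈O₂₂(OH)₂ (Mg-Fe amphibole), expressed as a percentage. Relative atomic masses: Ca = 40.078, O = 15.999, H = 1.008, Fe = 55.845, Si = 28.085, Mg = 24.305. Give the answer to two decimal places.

26.72 mass %

Molar mass of (Mg₀.₈₂Fe₀.₁₈)₅Ca₂Si₈O₂₂(OH)₂: 4.10×24.305 + 0.90×55.845 + 2×40.078 + 8×28.085 + 24×15.999 + 2×1.008 = 840.739 g/mol.
Mass of Si per formula unit: 8 × 28.085 = 224.680 g.
Weight fraction Si = 224.680 / 840.739 = 0.2672.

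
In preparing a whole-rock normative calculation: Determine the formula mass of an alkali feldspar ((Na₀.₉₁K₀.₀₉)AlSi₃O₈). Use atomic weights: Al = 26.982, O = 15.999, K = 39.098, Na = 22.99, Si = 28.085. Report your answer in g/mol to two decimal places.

263.67 g/mol

The formula mass is the sum 0.91·22.99 + 0.09·39.098 + 1·26.982 + 3·28.085 + 8·15.999.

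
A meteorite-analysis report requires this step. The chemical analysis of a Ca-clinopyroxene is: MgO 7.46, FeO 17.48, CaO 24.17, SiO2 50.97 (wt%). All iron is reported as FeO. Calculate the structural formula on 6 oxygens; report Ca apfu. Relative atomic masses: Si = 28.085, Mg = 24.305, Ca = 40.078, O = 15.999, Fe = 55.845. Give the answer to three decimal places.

MgO: 7.46/40.304 = 0.18509 mol → 0.18509 mol Mg, 0.18509 mol O.
FeO: 17.48/71.844 = 0.24330 mol → 0.24330 mol Fe, 0.24330 mol O.
CaO: 24.17/56.077 = 0.43101 mol → 0.43101 mol Ca, 0.43101 mol O.
SiO2: 50.97/60.083 = 0.84833 mol → 0.84833 mol Si, 1.69666 mol O.
Total oxygen = 2.55606 mol. Normalization factor = 6/2.55606 = 2.34736.
Ca per 6 O = 0.43101 × 2.34736 = 1.012.

1.012 Ca apfu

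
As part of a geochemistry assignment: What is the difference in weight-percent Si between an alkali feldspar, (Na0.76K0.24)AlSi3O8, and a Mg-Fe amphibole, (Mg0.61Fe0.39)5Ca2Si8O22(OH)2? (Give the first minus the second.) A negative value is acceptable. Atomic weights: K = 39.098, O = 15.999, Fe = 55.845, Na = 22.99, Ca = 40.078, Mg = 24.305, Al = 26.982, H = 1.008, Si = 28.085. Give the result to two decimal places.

5.95 percentage points

M((Na0.76K0.24)AlSi3O8) = 266.085 g/mol, so wt% Si = 84.255/266.085 × 100 = 31.66%.
M((Mg0.61Fe0.39)5Ca2Si8O22(OH)2) = 873.856 g/mol, so wt% Si = 224.680/873.856 × 100 = 25.71%.
31.66 − 25.71 = 5.95 pp.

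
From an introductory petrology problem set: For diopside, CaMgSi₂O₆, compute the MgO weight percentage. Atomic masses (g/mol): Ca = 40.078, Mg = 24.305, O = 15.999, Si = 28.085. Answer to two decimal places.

18.61 wt%

Formula mass = 216.547 g/mol.
1 Mg → 1.0000 mol MgO per formula unit; M(MgO) = 40.304, so MgO mass = 40.304 g.
40.304/216.547 × 100 = 18.61 wt%.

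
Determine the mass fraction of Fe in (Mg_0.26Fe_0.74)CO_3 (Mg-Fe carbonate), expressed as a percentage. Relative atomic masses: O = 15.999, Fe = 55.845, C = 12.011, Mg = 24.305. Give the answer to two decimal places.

M((Mg_0.26Fe_0.74)CO_3) = 107.653 g/mol.
Fe contributes 0.74 × 55.845 = 41.325 g per mole.
41.325/107.653 = 0.3839 → 38.39%.

38.39 wt%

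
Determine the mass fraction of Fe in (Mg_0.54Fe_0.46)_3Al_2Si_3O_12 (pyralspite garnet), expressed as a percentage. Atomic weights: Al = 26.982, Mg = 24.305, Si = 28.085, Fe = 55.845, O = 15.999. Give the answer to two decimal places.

Formula mass = 1.62*24.305 + 1.38*55.845 + 2*26.982 + 3*28.085 + 12*15.999 = 446.647 g/mol, of which 77.066 g is Fe.
So Fe makes up 77.066/446.647 = 0.1725 of the mass, i.e. 17.25%.

17.25 wt%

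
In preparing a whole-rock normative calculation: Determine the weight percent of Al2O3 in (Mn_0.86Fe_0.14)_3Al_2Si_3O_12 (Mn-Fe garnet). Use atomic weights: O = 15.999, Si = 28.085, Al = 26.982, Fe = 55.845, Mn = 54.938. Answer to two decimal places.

20.58 wt%

M((Mn_0.86Fe_0.14)_3Al_2Si_3O_12) = 495.402 g/mol; M(Al2O3) = 101.961 g/mol.
Moles Al2O3 per formula unit = 2 Al ÷ 2 = 1.0000.
Al2O3 fraction = (1.0000 × 101.961) / 495.402 = 101.961/495.402 = 0.2058.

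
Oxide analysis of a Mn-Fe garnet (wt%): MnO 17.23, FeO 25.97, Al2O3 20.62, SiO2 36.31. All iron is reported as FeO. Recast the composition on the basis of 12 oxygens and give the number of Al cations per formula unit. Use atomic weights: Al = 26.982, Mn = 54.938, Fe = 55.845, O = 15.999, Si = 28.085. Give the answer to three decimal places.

17.23 wt% MnO ÷ 70.937 g/mol = 0.24289 mol, giving 0.24289 Mn and 0.24289 O.
25.97 wt% FeO ÷ 71.844 g/mol = 0.36148 mol, giving 0.36148 Fe and 0.36148 O.
20.62 wt% Al2O3 ÷ 101.961 g/mol = 0.20223 mol, giving 0.40446 Al and 0.60669 O.
36.31 wt% SiO2 ÷ 60.083 g/mol = 0.60433 mol, giving 0.60433 Si and 1.20866 O.
Oxygen sums to 2.41972; scaling by 12/2.41972 = 4.95925 puts the formula on 12 O.
Al: 0.40446 × 4.95925 = 2.006 atoms per formula unit.

2.006 Al apfu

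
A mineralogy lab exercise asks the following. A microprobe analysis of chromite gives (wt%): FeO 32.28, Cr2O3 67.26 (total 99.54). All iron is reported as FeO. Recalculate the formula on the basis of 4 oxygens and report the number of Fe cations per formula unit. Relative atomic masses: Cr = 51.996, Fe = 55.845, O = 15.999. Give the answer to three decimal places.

1.011 Fe apfu

FeO: 32.28/71.844 = 0.44931 mol → 0.44931 mol Fe, 0.44931 mol O.
Cr2O3: 67.26/151.989 = 0.44253 mol → 0.88506 mol Cr, 1.32759 mol O.
Total oxygen = 1.77690 mol. Normalization factor = 4/1.77690 = 2.25111.
Fe per 4 O = 0.44931 × 2.25111 = 1.011.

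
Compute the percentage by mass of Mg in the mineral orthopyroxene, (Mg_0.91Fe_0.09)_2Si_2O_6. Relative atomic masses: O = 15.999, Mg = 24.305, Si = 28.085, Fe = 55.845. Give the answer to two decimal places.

21.43 wt%

M((Mg_0.91Fe_0.09)_2Si_2O_6) = 206.451 g/mol.
Mg contributes 1.82 × 24.305 = 44.235 g per mole.
44.235/206.451 = 0.2143 → 21.43%.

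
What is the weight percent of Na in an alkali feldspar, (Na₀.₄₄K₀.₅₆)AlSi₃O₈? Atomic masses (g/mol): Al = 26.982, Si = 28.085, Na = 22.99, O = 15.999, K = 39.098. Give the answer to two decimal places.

Molar mass of (Na₀.₄₄K₀.₅₆)AlSi₃O₈: 0.44×22.99 + 0.56×39.098 + 1×26.982 + 3×28.085 + 8×15.999 = 271.239 g/mol.
Mass of Na per formula unit: 0.44 × 22.99 = 10.116 g.
Weight fraction Na = 10.116 / 271.239 = 0.0373.

3.73 mass %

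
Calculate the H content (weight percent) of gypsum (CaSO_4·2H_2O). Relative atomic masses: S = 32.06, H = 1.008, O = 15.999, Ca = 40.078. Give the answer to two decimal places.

2.34 weight percent

Molar mass of CaSO_4·2H_2O: 1·40.078 + 1·32.06 + 6·15.999 + 4·1.008 = 172.164 g/mol.
Mass of H per formula unit: 4 × 1.008 = 4.032 g.
Weight fraction H = 4.032 / 172.164 = 0.0234.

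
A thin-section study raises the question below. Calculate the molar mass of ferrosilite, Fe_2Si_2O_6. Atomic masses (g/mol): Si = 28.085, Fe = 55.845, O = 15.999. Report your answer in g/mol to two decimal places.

263.85 g/mol

Fe: 2 × 55.845 = 111.6900
Si: 2 × 28.085 = 56.1700
O: 6 × 15.999 = 95.9940
Summing the contributions gives the formula mass.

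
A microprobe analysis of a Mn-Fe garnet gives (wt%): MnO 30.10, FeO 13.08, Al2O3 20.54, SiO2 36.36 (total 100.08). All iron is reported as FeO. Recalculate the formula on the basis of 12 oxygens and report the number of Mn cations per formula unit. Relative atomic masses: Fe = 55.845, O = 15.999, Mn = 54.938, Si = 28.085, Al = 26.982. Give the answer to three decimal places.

MnO (M=70.937): mol = 0.42432; Mn = 0.42432, O = 0.42432.
FeO (M=71.844): mol = 0.18206; Fe = 0.18206, O = 0.18206.
Al2O3 (M=101.961): mol = 0.20145; Al = 0.40290, O = 0.60435.
SiO2 (M=60.083): mol = 0.60516; Si = 0.60516, O = 1.21032.
ΣO = 2.42105; factor = 12/ΣO = 4.95653.
Mn apfu = 0.42432 × 4.95653 = 2.103.

2.103 Mn apfu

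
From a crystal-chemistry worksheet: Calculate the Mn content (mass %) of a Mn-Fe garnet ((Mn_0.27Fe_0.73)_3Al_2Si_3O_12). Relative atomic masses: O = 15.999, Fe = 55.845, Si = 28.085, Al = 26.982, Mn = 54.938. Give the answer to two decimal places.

M((Mn_0.27Fe_0.73)_3Al_2Si_3O_12) = 497.007 g/mol.
Mn contributes 0.81 × 54.938 = 44.500 g per mole.
44.500/497.007 = 0.0895 → 8.95%.

8.95 mass %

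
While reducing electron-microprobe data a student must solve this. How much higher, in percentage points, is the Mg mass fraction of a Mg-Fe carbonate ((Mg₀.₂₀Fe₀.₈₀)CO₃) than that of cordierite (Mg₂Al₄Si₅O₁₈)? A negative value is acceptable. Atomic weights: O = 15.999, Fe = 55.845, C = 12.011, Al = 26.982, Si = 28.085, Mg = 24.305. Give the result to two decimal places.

-3.87 percentage points

Mg in (Mg₀.₂₀Fe₀.₈₀)CO₃: molar mass 109.545 g/mol; 0.20×24.305 = 4.861 g → 4.44 wt%.
Mg in Mg₂Al₄Si₅O₁₈: molar mass 584.945 g/mol; 2×24.305 = 48.610 g → 8.31 wt%.
Difference = 4.44 − 8.31 = -3.87 percentage points.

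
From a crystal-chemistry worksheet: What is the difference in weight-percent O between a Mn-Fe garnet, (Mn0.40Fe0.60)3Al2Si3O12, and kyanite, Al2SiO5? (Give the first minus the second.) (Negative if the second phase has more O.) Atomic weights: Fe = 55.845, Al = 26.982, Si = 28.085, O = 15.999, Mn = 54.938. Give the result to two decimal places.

-10.71 percentage points

O in (Mn0.40Fe0.60)3Al2Si3O12: molar mass 496.654 g/mol; 12×15.999 = 191.988 g → 38.66 wt%.
O in Al2SiO5: molar mass 162.044 g/mol; 5×15.999 = 79.995 g → 49.37 wt%.
Difference = 38.66 − 49.37 = -10.71 percentage points.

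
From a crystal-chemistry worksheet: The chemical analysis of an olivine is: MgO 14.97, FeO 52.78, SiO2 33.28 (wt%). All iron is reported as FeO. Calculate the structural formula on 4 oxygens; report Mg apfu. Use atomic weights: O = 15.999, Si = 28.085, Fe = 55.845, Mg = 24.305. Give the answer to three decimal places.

0.671 Mg apfu

MgO: 14.97/40.304 = 0.37143 mol → 0.37143 mol Mg, 0.37143 mol O.
FeO: 52.78/71.844 = 0.73465 mol → 0.73465 mol Fe, 0.73465 mol O.
SiO2: 33.28/60.083 = 0.55390 mol → 0.55390 mol Si, 1.10780 mol O.
Total oxygen = 2.21388 mol. Normalization factor = 4/2.21388 = 1.80678.
Mg per 4 O = 0.37143 × 1.80678 = 0.671.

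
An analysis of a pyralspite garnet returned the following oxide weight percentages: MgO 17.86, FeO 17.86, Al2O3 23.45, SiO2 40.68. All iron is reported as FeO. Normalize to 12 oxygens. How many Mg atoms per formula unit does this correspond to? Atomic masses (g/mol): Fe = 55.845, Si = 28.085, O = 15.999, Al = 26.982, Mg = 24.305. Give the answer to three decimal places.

1.944 Mg apfu

17.86 wt% MgO ÷ 40.304 g/mol = 0.44313 mol, giving 0.44313 Mg and 0.44313 O.
17.86 wt% FeO ÷ 71.844 g/mol = 0.24859 mol, giving 0.24859 Fe and 0.24859 O.
23.45 wt% Al2O3 ÷ 101.961 g/mol = 0.22999 mol, giving 0.45998 Al and 0.68997 O.
40.68 wt% SiO2 ÷ 60.083 g/mol = 0.67706 mol, giving 0.67706 Si and 1.35412 O.
Oxygen sums to 2.73581; scaling by 12/2.73581 = 4.38627 puts the formula on 12 O.
Mg: 0.44313 × 4.38627 = 1.944 atoms per formula unit.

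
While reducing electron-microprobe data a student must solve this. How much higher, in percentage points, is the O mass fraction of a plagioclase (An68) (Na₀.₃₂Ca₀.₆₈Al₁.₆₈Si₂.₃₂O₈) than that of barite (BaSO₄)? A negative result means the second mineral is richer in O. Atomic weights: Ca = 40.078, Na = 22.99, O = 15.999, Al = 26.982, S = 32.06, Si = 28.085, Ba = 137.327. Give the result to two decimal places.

O in Na₀.₃₂Ca₀.₆₈Al₁.₆₈Si₂.₃₂O₈: molar mass 273.089 g/mol; 8×15.999 = 127.992 g → 46.87 wt%.
O in BaSO₄: molar mass 233.383 g/mol; 4×15.999 = 63.996 g → 27.42 wt%.
Difference = 46.87 − 27.42 = 19.45 percentage points.

19.45 percentage points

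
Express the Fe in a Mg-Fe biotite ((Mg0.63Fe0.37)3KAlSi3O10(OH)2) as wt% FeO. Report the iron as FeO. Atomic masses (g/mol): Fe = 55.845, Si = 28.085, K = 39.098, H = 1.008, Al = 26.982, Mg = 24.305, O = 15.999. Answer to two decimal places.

17.63 wt%

Molar mass of (Mg0.63Fe0.37)3KAlSi3O10(OH)2 = 1.89·24.305 + 1.11·55.845 + 1·39.098 + 1·26.982 + 3·28.085 + 12·15.999 + 2·1.008 = 452.263 g/mol.
Each formula unit contains 1.11 Fe, equivalent to 1.11/1 = 1.1100 mol FeO.
M(FeO) = 1×55.845 + 1×15.999 = 71.844 g/mol.
Mass of FeO per formula unit = 1.1100 × 71.844 = 79.747 g.
FeO wt% = 79.747 / 452.263 × 100 = 17.63%.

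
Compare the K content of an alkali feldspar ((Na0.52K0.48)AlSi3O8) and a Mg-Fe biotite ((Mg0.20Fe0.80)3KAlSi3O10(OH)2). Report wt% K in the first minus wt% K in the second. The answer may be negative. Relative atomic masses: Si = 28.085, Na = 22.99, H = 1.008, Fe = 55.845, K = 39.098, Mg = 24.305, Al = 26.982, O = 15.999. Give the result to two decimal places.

-0.98 percentage points

First mineral: 18.767 g K in 269.951 g formula = 6.95 wt% K.
Second mineral: 39.098 g K in 492.950 g formula = 7.93 wt% K.
6.95% − 7.93% gives a difference of -0.98 percentage points.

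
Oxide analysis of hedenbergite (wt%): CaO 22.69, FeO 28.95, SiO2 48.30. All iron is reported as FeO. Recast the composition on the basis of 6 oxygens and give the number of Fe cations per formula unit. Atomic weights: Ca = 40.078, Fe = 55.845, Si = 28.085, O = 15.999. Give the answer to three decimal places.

22.69 wt% CaO ÷ 56.077 g/mol = 0.40462 mol, giving 0.40462 Ca and 0.40462 O.
28.95 wt% FeO ÷ 71.844 g/mol = 0.40296 mol, giving 0.40296 Fe and 0.40296 O.
48.30 wt% SiO2 ÷ 60.083 g/mol = 0.80389 mol, giving 0.80389 Si and 1.60778 O.
Oxygen sums to 2.41536; scaling by 6/2.41536 = 2.48410 puts the formula on 6 O.
Fe: 0.40296 × 2.48410 = 1.001 atoms per formula unit.

1.001 Fe apfu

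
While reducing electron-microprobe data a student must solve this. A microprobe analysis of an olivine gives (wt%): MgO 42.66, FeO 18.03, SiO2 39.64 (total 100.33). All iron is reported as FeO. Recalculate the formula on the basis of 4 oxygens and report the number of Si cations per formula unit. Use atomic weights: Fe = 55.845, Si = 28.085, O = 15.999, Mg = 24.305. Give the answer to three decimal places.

1.004 Si apfu

MgO: 42.66/40.304 = 1.05846 mol → 1.05846 mol Mg, 1.05846 mol O.
FeO: 18.03/71.844 = 0.25096 mol → 0.25096 mol Fe, 0.25096 mol O.
SiO2: 39.64/60.083 = 0.65975 mol → 0.65975 mol Si, 1.31950 mol O.
Total oxygen = 2.62892 mol. Normalization factor = 4/2.62892 = 1.52154.
Si per 4 O = 0.65975 × 1.52154 = 1.004.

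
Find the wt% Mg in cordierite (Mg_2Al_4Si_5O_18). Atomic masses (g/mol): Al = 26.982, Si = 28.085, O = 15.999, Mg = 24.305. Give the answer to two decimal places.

Molar mass of Mg_2Al_4Si_5O_18: 2×24.305 + 4×26.982 + 5×28.085 + 18×15.999 = 584.945 g/mol.
Mass of Mg per formula unit: 2 × 24.305 = 48.610 g.
Weight fraction Mg = 48.610 / 584.945 = 0.0831.

8.31 mass %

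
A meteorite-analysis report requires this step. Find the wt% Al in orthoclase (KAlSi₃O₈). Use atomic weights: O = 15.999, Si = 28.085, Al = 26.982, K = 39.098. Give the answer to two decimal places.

9.69 weight percent

Formula mass = 1·39.098 + 1·26.982 + 3·28.085 + 8·15.999 = 278.327 g/mol, of which 26.982 g is Al.
So Al makes up 26.982/278.327 = 0.0969 of the mass, i.e. 9.69%.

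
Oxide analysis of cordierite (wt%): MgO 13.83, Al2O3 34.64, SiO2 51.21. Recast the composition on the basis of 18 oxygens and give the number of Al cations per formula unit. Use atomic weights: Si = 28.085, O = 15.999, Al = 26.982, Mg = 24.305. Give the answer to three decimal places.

MgO: 13.83/40.304 = 0.34314 mol → 0.34314 mol Mg, 0.34314 mol O.
Al2O3: 34.64/101.961 = 0.33974 mol → 0.67948 mol Al, 1.01922 mol O.
SiO2: 51.21/60.083 = 0.85232 mol → 0.85232 mol Si, 1.70464 mol O.
Total oxygen = 3.06700 mol. Normalization factor = 18/3.06700 = 5.86893.
Al per 18 O = 0.67948 × 5.86893 = 3.988.

3.988 Al apfu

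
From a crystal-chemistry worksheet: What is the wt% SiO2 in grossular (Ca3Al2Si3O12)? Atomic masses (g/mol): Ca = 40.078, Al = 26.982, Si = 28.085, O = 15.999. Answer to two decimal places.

40.02 wt%

M(Ca3Al2Si3O12) = 450.441 g/mol; M(SiO2) = 60.083 g/mol.
Moles SiO2 per formula unit = 3 Si ÷ 1 = 3.0000.
SiO2 fraction = (3.0000 × 60.083) / 450.441 = 180.249/450.441 = 0.4002.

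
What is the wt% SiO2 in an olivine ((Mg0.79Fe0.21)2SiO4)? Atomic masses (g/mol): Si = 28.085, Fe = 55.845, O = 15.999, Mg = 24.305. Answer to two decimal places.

39.03 wt%

M((Mg0.79Fe0.21)2SiO4) = 153.938 g/mol; M(SiO2) = 60.083 g/mol.
Moles SiO2 per formula unit = 1 Si ÷ 1 = 1.0000.
SiO2 fraction = (1.0000 × 60.083) / 153.938 = 60.083/153.938 = 0.3903.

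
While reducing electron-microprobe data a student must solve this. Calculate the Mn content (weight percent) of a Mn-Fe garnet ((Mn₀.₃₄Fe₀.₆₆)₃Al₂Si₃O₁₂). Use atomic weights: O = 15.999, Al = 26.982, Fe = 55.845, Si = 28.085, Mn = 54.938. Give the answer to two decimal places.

Molar mass of (Mn₀.₃₄Fe₀.₆₆)₃Al₂Si₃O₁₂: 1.02×54.938 + 1.98×55.845 + 2×26.982 + 3×28.085 + 12×15.999 = 496.817 g/mol.
Mass of Mn per formula unit: 1.02 × 54.938 = 56.037 g.
Weight fraction Mn = 56.037 / 496.817 = 0.1128.

11.28 weight percent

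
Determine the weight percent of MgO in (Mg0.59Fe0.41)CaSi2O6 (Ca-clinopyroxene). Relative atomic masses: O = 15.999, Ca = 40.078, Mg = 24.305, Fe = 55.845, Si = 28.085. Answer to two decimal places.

Formula mass = 229.478 g/mol.
0.59 Mg → 0.5900 mol MgO per formula unit; M(MgO) = 40.304, so MgO mass = 23.779 g.
23.779/229.478 × 100 = 10.36 wt%.

10.36 wt%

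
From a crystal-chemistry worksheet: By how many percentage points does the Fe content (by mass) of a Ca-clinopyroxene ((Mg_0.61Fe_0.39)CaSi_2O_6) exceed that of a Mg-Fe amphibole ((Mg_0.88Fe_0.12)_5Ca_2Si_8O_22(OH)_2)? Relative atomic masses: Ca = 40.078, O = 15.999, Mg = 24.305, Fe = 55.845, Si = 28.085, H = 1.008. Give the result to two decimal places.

5.49 percentage points

First mineral: 21.780 g Fe in 228.848 g formula = 9.52 wt% Fe.
Second mineral: 33.507 g Fe in 831.277 g formula = 4.03 wt% Fe.
9.52% − 4.03% gives a difference of 5.49 percentage points.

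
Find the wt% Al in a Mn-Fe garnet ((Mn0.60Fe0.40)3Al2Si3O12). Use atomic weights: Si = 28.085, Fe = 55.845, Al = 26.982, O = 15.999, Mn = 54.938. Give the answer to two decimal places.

10.88 wt%

M((Mn0.60Fe0.40)3Al2Si3O12) = 496.109 g/mol.
Al contributes 2 × 26.982 = 53.964 g per mole.
53.964/496.109 = 0.1088 → 10.88%.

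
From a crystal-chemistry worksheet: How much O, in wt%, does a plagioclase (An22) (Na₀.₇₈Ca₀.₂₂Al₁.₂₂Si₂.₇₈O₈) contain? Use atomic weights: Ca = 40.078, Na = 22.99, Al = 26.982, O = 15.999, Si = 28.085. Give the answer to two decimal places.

48.17 wt%

M(Na₀.₇₈Ca₀.₂₂Al₁.₂₂Si₂.₇₈O₈) = 265.736 g/mol.
O contributes 8 × 15.999 = 127.992 g per mole.
127.992/265.736 = 0.4817 → 48.17%.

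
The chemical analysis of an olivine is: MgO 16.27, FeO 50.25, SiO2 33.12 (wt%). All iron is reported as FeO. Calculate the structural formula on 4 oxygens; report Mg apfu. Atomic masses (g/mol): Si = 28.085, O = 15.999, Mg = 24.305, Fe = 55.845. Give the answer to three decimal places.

0.732 Mg apfu

16.27 wt% MgO ÷ 40.304 g/mol = 0.40368 mol, giving 0.40368 Mg and 0.40368 O.
50.25 wt% FeO ÷ 71.844 g/mol = 0.69943 mol, giving 0.69943 Fe and 0.69943 O.
33.12 wt% SiO2 ÷ 60.083 g/mol = 0.55124 mol, giving 0.55124 Si and 1.10248 O.
Oxygen sums to 2.20559; scaling by 4/2.20559 = 1.81357 puts the formula on 4 O.
Mg: 0.40368 × 1.81357 = 0.732 atoms per formula unit.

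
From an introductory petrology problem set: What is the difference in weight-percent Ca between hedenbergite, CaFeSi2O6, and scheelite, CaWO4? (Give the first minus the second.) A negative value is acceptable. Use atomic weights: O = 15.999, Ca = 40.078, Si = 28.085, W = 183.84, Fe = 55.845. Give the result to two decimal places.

2.23 percentage points

Ca in CaFeSi2O6: molar mass 248.087 g/mol; 1×40.078 = 40.078 g → 16.15 wt%.
Ca in CaWO4: molar mass 287.914 g/mol; 1×40.078 = 40.078 g → 13.92 wt%.
Difference = 16.15 − 13.92 = 2.23 percentage points.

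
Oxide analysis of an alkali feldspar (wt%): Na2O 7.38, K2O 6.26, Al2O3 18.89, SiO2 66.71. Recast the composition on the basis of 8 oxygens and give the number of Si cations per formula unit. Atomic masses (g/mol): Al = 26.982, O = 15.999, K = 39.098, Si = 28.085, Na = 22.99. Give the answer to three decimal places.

7.38 wt% Na2O ÷ 61.979 g/mol = 0.11907 mol, giving 0.23814 Na and 0.11907 O.
6.26 wt% K2O ÷ 94.195 g/mol = 0.06646 mol, giving 0.13292 K and 0.06646 O.
18.89 wt% Al2O3 ÷ 101.961 g/mol = 0.18527 mol, giving 0.37054 Al and 0.55581 O.
66.71 wt% SiO2 ÷ 60.083 g/mol = 1.11030 mol, giving 1.11030 Si and 2.22060 O.
Oxygen sums to 2.96194; scaling by 8/2.96194 = 2.70093 puts the formula on 8 O.
Si: 1.11030 × 2.70093 = 2.999 atoms per formula unit.

2.999 Si apfu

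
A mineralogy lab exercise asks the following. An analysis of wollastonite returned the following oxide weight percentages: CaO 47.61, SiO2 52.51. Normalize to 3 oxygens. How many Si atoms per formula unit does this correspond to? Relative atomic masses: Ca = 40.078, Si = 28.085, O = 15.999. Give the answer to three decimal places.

1.010 Si apfu

CaO (M=56.077): mol = 0.84901; Ca = 0.84901, O = 0.84901.
SiO2 (M=60.083): mol = 0.87396; Si = 0.87396, O = 1.74792.
ΣO = 2.59693; factor = 3/ΣO = 1.15521.
Si apfu = 0.87396 × 1.15521 = 1.010.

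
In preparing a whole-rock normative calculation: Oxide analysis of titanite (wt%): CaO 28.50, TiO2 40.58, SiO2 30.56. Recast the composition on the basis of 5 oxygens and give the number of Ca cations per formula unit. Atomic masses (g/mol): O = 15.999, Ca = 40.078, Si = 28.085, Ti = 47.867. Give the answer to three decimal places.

1.000 Ca apfu

28.50 wt% CaO ÷ 56.077 g/mol = 0.50823 mol, giving 0.50823 Ca and 0.50823 O.
40.58 wt% TiO2 ÷ 79.865 g/mol = 0.50811 mol, giving 0.50811 Ti and 1.01622 O.
30.56 wt% SiO2 ÷ 60.083 g/mol = 0.50863 mol, giving 0.50863 Si and 1.01726 O.
Oxygen sums to 2.54171; scaling by 5/2.54171 = 1.96718 puts the formula on 5 O.
Ca: 0.50823 × 1.96718 = 1.000 atoms per formula unit.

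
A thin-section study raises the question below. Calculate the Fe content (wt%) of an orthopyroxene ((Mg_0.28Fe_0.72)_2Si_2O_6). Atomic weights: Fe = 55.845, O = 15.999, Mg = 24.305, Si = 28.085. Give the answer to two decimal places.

32.66 wt%

M((Mg_0.28Fe_0.72)_2Si_2O_6) = 246.192 g/mol.
Fe contributes 1.44 × 55.845 = 80.417 g per mole.
80.417/246.192 = 0.3266 → 32.66%.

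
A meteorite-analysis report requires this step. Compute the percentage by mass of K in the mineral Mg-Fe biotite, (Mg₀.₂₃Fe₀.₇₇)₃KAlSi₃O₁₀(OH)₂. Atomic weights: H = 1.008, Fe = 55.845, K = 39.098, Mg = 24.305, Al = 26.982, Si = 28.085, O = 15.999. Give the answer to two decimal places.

7.98 wt%

M((Mg₀.₂₃Fe₀.₇₇)₃KAlSi₃O₁₀(OH)₂) = 490.111 g/mol.
K contributes 1 × 39.098 = 39.098 g per mole.
39.098/490.111 = 0.0798 → 7.98%.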